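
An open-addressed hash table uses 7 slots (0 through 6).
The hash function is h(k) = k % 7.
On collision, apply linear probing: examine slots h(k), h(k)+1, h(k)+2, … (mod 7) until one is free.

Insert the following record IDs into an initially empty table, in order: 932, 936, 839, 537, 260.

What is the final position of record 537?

0

Insert 932: h=1, slot 1 empty => index 1.
Insert 936: h=5, slot 5 empty => index 5.
Insert 839: h=6, slot 6 empty => index 6.
Insert 537: h=5, slots 5,6 occupied => index 0.
Insert 260: h=1, slot 1 occupied => index 2.
Table: [537, 932, 260, _, _, 936, 839]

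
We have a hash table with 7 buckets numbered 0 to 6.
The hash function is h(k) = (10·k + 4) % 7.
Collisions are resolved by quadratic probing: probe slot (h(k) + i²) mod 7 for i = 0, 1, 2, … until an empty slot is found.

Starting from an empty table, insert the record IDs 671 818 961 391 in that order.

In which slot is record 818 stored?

Insert 671: h=1, slot 1 empty -> index 1.
Insert 818: h=1, slot 1 occupied -> index 2.
Insert 961: h=3, slot 3 empty -> index 3.
Insert 391: h=1, slots 1,2 occupied -> index 5.
Table: [—, 671, 818, 961, —, 391, —]

2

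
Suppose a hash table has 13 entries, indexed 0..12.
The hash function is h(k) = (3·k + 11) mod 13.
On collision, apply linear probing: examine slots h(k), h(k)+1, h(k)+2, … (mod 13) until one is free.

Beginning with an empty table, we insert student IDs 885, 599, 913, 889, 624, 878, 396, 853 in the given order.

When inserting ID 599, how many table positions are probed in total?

2

885: h=1 → slot 1
599: h=1, probe 1,2 → slot 2
913: h=7 → slot 7
889: h=0 → slot 0
624: h=11 → slot 11
878: h=6 → slot 6
396: h=3 → slot 3
853: h=9 → slot 9
Table: [889, 885, 599, 396, -, -, 878, 913, -, 853, -, 624, -]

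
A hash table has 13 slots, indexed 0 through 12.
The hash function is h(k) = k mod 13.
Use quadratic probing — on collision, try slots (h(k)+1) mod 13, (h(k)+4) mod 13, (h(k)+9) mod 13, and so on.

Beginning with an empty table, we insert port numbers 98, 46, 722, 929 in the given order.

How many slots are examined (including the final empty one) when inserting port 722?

Insert 98: h=7, slot 7 empty => index 7.
Insert 46: h=7, slot 7 occupied => index 8.
Insert 722: h=7, slots 7,8 occupied => index 11.
Insert 929: h=6, slot 6 empty => index 6.
Table: [∅, ∅, ∅, ∅, ∅, ∅, 929, 98, 46, ∅, ∅, 722, ∅]

3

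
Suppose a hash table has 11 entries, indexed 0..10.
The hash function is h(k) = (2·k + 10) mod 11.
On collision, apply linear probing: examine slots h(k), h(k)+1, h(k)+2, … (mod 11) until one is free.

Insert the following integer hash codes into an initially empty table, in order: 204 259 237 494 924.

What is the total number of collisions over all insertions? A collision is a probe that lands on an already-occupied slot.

3

Insert 204: h=0, slot 0 empty => index 0.
Insert 259: h=0, slot 0 occupied => index 1.
Insert 237: h=0, slots 0,1 occupied => index 2.
Insert 494: h=8, slot 8 empty => index 8.
Insert 924: h=10, slot 10 empty => index 10.
Table: [204, 259, 237, ∅, ∅, ∅, ∅, ∅, 494, ∅, 924]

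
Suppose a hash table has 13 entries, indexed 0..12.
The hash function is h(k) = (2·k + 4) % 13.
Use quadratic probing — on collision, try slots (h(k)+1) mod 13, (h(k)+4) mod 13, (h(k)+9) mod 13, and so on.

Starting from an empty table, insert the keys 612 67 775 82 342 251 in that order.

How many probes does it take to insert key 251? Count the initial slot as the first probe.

612 hashes to 6; slot 6 is free -> place at 6.
67 hashes to 8; slot 8 is free -> place at 8.
775 hashes to 7; slot 7 is free -> place at 7.
82 hashes to 12; slot 12 is free -> place at 12.
342 hashes to 12; 12 taken -> place at 0.
251 hashes to 12; 12,0 taken -> place at 3.
Table: [342, ∅, ∅, 251, ∅, ∅, 612, 775, 67, ∅, ∅, ∅, 82]

3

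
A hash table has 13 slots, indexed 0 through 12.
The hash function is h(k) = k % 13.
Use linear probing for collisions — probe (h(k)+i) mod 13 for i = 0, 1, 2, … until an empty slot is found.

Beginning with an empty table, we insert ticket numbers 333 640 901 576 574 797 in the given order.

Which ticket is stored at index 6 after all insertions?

333: h=8 => slot 8
640: h=3 => slot 3
901: h=4 => slot 4
576: h=4, probe 4,5 => slot 5
574: h=2 => slot 2
797: h=4, probe 4,5,6 => slot 6
Table: [—, —, 574, 640, 901, 576, 797, —, 333, —, —, —, —]

797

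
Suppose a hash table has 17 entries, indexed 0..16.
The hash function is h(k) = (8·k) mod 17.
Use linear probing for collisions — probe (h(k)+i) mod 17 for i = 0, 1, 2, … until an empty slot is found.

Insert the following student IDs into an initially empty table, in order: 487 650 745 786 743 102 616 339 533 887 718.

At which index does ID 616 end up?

1

487 hashes to 3; slot 3 is free => place at 3.
650 hashes to 15; slot 15 is free => place at 15.
745 hashes to 10; slot 10 is free => place at 10.
786 hashes to 15; 15 taken => place at 16.
743 hashes to 11; slot 11 is free => place at 11.
102 hashes to 0; slot 0 is free => place at 0.
616 hashes to 15; 15,16,0 taken => place at 1.
339 hashes to 9; slot 9 is free => place at 9.
533 hashes to 14; slot 14 is free => place at 14.
887 hashes to 7; slot 7 is free => place at 7.
718 hashes to 15; 15,16,0,1 taken => place at 2.
Table: [102, 616, 718, 487, _, _, _, 887, _, 339, 745, 743, _, _, 533, 650, 786]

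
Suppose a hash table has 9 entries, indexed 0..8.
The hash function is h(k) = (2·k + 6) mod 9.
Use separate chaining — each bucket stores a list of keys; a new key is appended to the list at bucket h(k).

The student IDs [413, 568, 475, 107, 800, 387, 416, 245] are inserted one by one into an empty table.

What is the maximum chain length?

3

413 → bucket 4
568 → bucket 8
475 → bucket 2
107 → bucket 4 (collision)
800 → bucket 4 (collision)
387 → bucket 6
416 → bucket 1
245 → bucket 1 (collision)
Final buckets:
0: —
1: 416 -> 245
2: 475
3: —
4: 413 -> 107 -> 800
5: —
6: 387
7: —
8: 568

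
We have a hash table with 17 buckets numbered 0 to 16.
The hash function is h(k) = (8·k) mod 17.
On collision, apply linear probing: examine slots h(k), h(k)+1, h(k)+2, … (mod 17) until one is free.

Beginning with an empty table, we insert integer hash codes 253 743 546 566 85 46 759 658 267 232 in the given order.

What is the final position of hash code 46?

Insert 253: h=1, slot 1 empty => index 1.
Insert 743: h=11, slot 11 empty => index 11.
Insert 546: h=16, slot 16 empty => index 16.
Insert 566: h=6, slot 6 empty => index 6.
Insert 85: h=0, slot 0 empty => index 0.
Insert 46: h=11, slot 11 occupied => index 12.
Insert 759: h=3, slot 3 empty => index 3.
Insert 658: h=11, slots 11,12 occupied => index 13.
Insert 267: h=11, slots 11,12,13 occupied => index 14.
Insert 232: h=3, slot 3 occupied => index 4.
Table: [85, 253, _, 759, 232, _, 566, _, _, _, _, 743, 46, 658, 267, _, 546]

12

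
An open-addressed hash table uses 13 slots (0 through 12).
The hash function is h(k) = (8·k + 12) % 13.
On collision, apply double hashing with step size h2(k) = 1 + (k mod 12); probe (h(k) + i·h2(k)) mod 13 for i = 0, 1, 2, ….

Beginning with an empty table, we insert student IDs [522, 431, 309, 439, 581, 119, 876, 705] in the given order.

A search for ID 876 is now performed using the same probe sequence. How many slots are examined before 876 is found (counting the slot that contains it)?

522 hashes to 2; slot 2 is free → place at 2.
431 hashes to 2, h2=12; 2 taken → place at 1.
309 hashes to 1, h2=10; 1 taken → place at 11.
439 hashes to 1, h2=8; 1 taken → place at 9.
581 hashes to 6; slot 6 is free → place at 6.
119 hashes to 2, h2=12; 2,1 taken → place at 0.
876 hashes to 0, h2=1; 0,1,2 taken → place at 3.
705 hashes to 10; slot 10 is free → place at 10.
Table: [119, 431, 522, 876, ∅, ∅, 581, ∅, ∅, 439, 705, 309, ∅]
Lookup 876: h=0, h2=1, probe 0,1,2,3 → found at 3.

4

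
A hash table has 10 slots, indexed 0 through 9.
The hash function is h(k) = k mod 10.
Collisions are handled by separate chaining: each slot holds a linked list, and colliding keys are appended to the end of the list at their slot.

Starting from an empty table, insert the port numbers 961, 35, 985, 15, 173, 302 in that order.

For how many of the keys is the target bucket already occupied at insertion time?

Insert 961: h=1, bucket 1 empty → new chain.
Insert 35: h=5, bucket 5 empty → new chain.
Insert 985: h=5, bucket 5 nonempty → append to chain.
Insert 15: h=5, bucket 5 nonempty → append to chain.
Insert 173: h=3, bucket 3 empty → new chain.
Insert 302: h=2, bucket 2 empty → new chain.
Final buckets:
0: .
1: 961
2: 302
3: 173
4: .
5: 35 -> 985 -> 15
6: .
7: .
8: .
9: .

2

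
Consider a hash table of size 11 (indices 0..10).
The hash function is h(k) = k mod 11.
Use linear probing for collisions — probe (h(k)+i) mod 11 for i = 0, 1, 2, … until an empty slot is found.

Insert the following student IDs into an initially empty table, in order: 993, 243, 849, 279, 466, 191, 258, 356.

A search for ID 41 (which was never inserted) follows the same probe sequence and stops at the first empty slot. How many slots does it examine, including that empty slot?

Insert 993: h=3, slot 3 empty => index 3.
Insert 243: h=1, slot 1 empty => index 1.
Insert 849: h=2, slot 2 empty => index 2.
Insert 279: h=4, slot 4 empty => index 4.
Insert 466: h=4, slot 4 occupied => index 5.
Insert 191: h=4, slots 4,5 occupied => index 6.
Insert 258: h=5, slots 5,6 occupied => index 7.
Insert 356: h=4, slots 4,5,6,7 occupied => index 8.
Table: [., 243, 849, 993, 279, 466, 191, 258, 356, ., .]
Lookup 41: h=8, probe 8,9 → slot 9 empty, not found.

2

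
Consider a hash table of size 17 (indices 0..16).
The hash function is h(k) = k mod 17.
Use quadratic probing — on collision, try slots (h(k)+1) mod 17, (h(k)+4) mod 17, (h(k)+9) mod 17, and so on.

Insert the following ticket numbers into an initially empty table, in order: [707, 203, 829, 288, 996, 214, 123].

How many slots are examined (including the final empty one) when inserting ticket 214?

707 hashes to 10; slot 10 is free => place at 10.
203 hashes to 16; slot 16 is free => place at 16.
829 hashes to 13; slot 13 is free => place at 13.
288 hashes to 16; 16 taken => place at 0.
996 hashes to 10; 10 taken => place at 11.
214 hashes to 10; 10,11 taken => place at 14.
123 hashes to 4; slot 4 is free => place at 4.
Table: [288, _, _, _, 123, _, _, _, _, _, 707, 996, _, 829, 214, _, 203]

3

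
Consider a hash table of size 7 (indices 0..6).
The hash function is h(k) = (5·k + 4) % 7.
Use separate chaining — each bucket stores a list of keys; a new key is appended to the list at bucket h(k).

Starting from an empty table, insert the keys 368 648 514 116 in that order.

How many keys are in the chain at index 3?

3

Insert 368: h=3, bucket 3 empty -> new chain.
Insert 648: h=3, bucket 3 nonempty -> append to chain.
Insert 514: h=5, bucket 5 empty -> new chain.
Insert 116: h=3, bucket 3 nonempty -> append to chain.
Final buckets:
0: -
1: -
2: -
3: 368 -> 648 -> 116
4: -
5: 514
6: -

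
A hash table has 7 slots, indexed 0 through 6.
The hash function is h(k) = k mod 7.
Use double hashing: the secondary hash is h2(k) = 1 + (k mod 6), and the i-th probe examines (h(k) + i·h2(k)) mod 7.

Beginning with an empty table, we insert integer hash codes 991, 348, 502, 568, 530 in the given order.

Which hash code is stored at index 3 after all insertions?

991 hashes to 4; slot 4 is free -> place at 4.
348 hashes to 5; slot 5 is free -> place at 5.
502 hashes to 5, h2=5; 5 taken -> place at 3.
568 hashes to 1; slot 1 is free -> place at 1.
530 hashes to 5, h2=3; 5,1,4 taken -> place at 0.
Table: [530, 568, ., 502, 991, 348, .]

502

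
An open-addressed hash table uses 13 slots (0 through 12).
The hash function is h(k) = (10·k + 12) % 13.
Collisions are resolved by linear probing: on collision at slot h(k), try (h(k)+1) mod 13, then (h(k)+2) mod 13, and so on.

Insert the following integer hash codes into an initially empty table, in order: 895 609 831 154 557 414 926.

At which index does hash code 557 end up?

8

895 hashes to 5; slot 5 is free => place at 5.
609 hashes to 5; 5 taken => place at 6.
831 hashes to 2; slot 2 is free => place at 2.
154 hashes to 5; 5,6 taken => place at 7.
557 hashes to 5; 5,6,7 taken => place at 8.
414 hashes to 5; 5,6,7,8 taken => place at 9.
926 hashes to 3; slot 3 is free => place at 3.
Table: [_, _, 831, 926, _, 895, 609, 154, 557, 414, _, _, _]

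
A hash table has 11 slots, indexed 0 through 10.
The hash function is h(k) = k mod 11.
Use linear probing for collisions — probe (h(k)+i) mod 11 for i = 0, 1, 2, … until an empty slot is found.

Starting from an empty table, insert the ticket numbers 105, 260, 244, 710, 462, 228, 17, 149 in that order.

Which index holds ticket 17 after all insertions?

10

Insert 105: h=6, slot 6 empty → index 6.
Insert 260: h=7, slot 7 empty → index 7.
Insert 244: h=2, slot 2 empty → index 2.
Insert 710: h=6, slots 6,7 occupied → index 8.
Insert 462: h=0, slot 0 empty → index 0.
Insert 228: h=8, slot 8 occupied → index 9.
Insert 17: h=6, slots 6,7,8,9 occupied → index 10.
Insert 149: h=6, slots 6,7,8,9,10,0 occupied → index 1.
Table: [462, 149, 244, ., ., ., 105, 260, 710, 228, 17]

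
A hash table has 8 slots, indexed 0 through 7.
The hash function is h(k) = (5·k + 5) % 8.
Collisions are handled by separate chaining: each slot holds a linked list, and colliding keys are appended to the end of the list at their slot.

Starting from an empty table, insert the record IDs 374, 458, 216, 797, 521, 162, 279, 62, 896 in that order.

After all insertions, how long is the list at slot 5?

2

374 → bucket 3
458 → bucket 7
216 → bucket 5
797 → bucket 6
521 → bucket 2
162 → bucket 7 (collision)
279 → bucket 0
62 → bucket 3 (collision)
896 → bucket 5 (collision)
Final buckets:
0: 279
1: -
2: 521
3: 374 -> 62
4: -
5: 216 -> 896
6: 797
7: 458 -> 162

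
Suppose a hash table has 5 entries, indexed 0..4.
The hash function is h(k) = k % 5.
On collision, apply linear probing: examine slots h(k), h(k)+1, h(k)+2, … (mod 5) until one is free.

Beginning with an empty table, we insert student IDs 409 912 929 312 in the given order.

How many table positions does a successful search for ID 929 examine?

2

409 hashes to 4; slot 4 is free => place at 4.
912 hashes to 2; slot 2 is free => place at 2.
929 hashes to 4; 4 taken => place at 0.
312 hashes to 2; 2 taken => place at 3.
Table: [929, ., 912, 312, 409]
Lookup 929: h=4, probe 4,0 → found at 0.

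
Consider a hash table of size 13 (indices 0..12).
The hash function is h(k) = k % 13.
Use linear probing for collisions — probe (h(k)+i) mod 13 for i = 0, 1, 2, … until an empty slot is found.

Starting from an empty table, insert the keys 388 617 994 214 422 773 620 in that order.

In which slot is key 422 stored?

Insert 388: h=11, slot 11 empty -> index 11.
Insert 617: h=6, slot 6 empty -> index 6.
Insert 994: h=6, slot 6 occupied -> index 7.
Insert 214: h=6, slots 6,7 occupied -> index 8.
Insert 422: h=6, slots 6,7,8 occupied -> index 9.
Insert 773: h=6, slots 6,7,8,9 occupied -> index 10.
Insert 620: h=9, slots 9,10,11 occupied -> index 12.
Table: [_, _, _, _, _, _, 617, 994, 214, 422, 773, 388, 620]

9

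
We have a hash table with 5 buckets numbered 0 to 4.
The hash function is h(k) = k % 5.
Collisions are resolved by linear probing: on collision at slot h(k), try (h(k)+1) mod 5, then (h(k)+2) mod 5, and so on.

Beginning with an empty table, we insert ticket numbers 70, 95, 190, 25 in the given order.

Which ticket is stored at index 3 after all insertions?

25

70: h=0 => slot 0
95: h=0, probe 0,1 => slot 1
190: h=0, probe 0,1,2 => slot 2
25: h=0, probe 0,1,2,3 => slot 3
Table: [70, 95, 190, 25, _]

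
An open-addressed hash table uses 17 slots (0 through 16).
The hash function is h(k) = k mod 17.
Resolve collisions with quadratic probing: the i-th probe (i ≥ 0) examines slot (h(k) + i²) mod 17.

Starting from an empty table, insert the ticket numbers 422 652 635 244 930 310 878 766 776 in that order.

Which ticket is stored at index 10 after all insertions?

244

Insert 422: h=14, slot 14 empty -> index 14.
Insert 652: h=6, slot 6 empty -> index 6.
Insert 635: h=6, slot 6 occupied -> index 7.
Insert 244: h=6, slots 6,7 occupied -> index 10.
Insert 930: h=12, slot 12 empty -> index 12.
Insert 310: h=4, slot 4 empty -> index 4.
Insert 878: h=11, slot 11 empty -> index 11.
Insert 766: h=1, slot 1 empty -> index 1.
Insert 776: h=11, slots 11,12 occupied -> index 15.
Table: [—, 766, —, —, 310, —, 652, 635, —, —, 244, 878, 930, —, 422, 776, —]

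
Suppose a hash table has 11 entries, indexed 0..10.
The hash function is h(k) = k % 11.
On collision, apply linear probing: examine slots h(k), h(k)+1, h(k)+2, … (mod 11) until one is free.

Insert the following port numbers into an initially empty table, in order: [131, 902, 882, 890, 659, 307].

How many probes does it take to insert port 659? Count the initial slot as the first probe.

5

131 hashes to 10; slot 10 is free => place at 10.
902 hashes to 0; slot 0 is free => place at 0.
882 hashes to 2; slot 2 is free => place at 2.
890 hashes to 10; 10,0 taken => place at 1.
659 hashes to 10; 10,0,1,2 taken => place at 3.
307 hashes to 10; 10,0,1,2,3 taken => place at 4.
Table: [902, 890, 882, 659, 307, ∅, ∅, ∅, ∅, ∅, 131]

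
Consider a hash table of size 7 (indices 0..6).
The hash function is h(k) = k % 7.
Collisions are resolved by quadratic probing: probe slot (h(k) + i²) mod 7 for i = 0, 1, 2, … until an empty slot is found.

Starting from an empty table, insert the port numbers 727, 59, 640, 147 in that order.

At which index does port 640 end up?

727: h=6 => slot 6
59: h=3 => slot 3
640: h=3, probe 3,4 => slot 4
147: h=0 => slot 0
Table: [147, ∅, ∅, 59, 640, ∅, 727]

4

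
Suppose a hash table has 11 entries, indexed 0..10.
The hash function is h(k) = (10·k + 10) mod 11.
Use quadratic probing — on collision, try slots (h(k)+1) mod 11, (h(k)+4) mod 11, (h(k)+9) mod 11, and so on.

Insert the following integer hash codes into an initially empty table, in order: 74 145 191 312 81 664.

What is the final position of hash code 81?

74 hashes to 2; slot 2 is free -> place at 2.
145 hashes to 8; slot 8 is free -> place at 8.
191 hashes to 6; slot 6 is free -> place at 6.
312 hashes to 6; 6 taken -> place at 7.
81 hashes to 6; 6,7 taken -> place at 10.
664 hashes to 6; 6,7,10 taken -> place at 4.
Table: [∅, ∅, 74, ∅, 664, ∅, 191, 312, 145, ∅, 81]

10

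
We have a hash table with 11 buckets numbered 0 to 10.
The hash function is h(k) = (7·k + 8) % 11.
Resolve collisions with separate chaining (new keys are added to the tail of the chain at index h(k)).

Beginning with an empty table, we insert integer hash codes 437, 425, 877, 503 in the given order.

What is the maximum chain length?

3

Insert 437: h=9, bucket 9 empty -> new chain.
Insert 425: h=2, bucket 2 empty -> new chain.
Insert 877: h=9, bucket 9 nonempty -> append to chain.
Insert 503: h=9, bucket 9 nonempty -> append to chain.
Final buckets:
0: -
1: -
2: 425
3: -
4: -
5: -
6: -
7: -
8: -
9: 437 -> 877 -> 503
10: -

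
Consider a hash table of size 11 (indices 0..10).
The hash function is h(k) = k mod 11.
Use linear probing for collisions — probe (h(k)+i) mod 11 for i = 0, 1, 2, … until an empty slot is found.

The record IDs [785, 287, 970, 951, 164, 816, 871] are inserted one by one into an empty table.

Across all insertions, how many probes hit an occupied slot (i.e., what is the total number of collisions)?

5

785 hashes to 4; slot 4 is free => place at 4.
287 hashes to 1; slot 1 is free => place at 1.
970 hashes to 2; slot 2 is free => place at 2.
951 hashes to 5; slot 5 is free => place at 5.
164 hashes to 10; slot 10 is free => place at 10.
816 hashes to 2; 2 taken => place at 3.
871 hashes to 2; 2,3,4,5 taken => place at 6.
Table: [., 287, 970, 816, 785, 951, 871, ., ., ., 164]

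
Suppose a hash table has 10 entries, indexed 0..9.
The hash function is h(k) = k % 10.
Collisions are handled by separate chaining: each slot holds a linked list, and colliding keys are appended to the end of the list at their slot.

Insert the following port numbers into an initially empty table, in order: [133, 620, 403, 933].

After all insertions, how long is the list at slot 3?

Insert 133: h=3, bucket 3 empty -> new chain.
Insert 620: h=0, bucket 0 empty -> new chain.
Insert 403: h=3, bucket 3 nonempty -> append to chain.
Insert 933: h=3, bucket 3 nonempty -> append to chain.
Final buckets:
0: 620
1: —
2: —
3: 133 -> 403 -> 933
4: —
5: —
6: —
7: —
8: —
9: —

3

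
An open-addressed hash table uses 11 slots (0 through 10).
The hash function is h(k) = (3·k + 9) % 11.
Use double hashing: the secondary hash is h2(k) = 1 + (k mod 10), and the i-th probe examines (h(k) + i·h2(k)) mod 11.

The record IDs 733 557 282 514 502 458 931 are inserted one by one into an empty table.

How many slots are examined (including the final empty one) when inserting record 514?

3

733 hashes to 8; slot 8 is free → place at 8.
557 hashes to 8, h2=8; 8 taken → place at 5.
282 hashes to 8, h2=3; 8 taken → place at 0.
514 hashes to 0, h2=5; 0,5 taken → place at 10.
502 hashes to 8, h2=3; 8,0 taken → place at 3.
458 hashes to 8, h2=9; 8 taken → place at 6.
931 hashes to 8, h2=2; 8,10 taken → place at 1.
Table: [282, 931, —, 502, —, 557, 458, —, 733, —, 514]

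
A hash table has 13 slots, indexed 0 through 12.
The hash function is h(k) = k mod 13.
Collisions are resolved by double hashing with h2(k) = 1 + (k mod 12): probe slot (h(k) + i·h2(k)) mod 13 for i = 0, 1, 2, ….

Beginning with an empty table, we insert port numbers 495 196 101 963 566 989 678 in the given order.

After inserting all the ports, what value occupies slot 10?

101

495 hashes to 1; slot 1 is free -> place at 1.
196 hashes to 1, h2=5; 1 taken -> place at 6.
101 hashes to 10; slot 10 is free -> place at 10.
963 hashes to 1, h2=4; 1 taken -> place at 5.
566 hashes to 7; slot 7 is free -> place at 7.
989 hashes to 1, h2=6; 1,7 taken -> place at 0.
678 hashes to 2; slot 2 is free -> place at 2.
Table: [989, 495, 678, ∅, ∅, 963, 196, 566, ∅, ∅, 101, ∅, ∅]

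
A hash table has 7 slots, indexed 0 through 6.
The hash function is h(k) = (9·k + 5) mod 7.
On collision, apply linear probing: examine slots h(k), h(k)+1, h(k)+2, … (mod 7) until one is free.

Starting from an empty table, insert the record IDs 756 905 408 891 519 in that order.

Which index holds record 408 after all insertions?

Insert 756: h=5, slot 5 empty → index 5.
Insert 905: h=2, slot 2 empty → index 2.
Insert 408: h=2, slot 2 occupied → index 3.
Insert 891: h=2, slots 2,3 occupied → index 4.
Insert 519: h=0, slot 0 empty → index 0.
Table: [519, ∅, 905, 408, 891, 756, ∅]

3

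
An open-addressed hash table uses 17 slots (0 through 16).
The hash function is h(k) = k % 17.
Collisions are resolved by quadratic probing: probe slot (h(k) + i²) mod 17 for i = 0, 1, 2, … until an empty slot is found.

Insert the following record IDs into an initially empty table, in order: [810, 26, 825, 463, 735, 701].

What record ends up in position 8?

701

Insert 810: h=11, slot 11 empty → index 11.
Insert 26: h=9, slot 9 empty → index 9.
Insert 825: h=9, slot 9 occupied → index 10.
Insert 463: h=4, slot 4 empty → index 4.
Insert 735: h=4, slot 4 occupied → index 5.
Insert 701: h=4, slots 4,5 occupied → index 8.
Table: [∅, ∅, ∅, ∅, 463, 735, ∅, ∅, 701, 26, 825, 810, ∅, ∅, ∅, ∅, ∅]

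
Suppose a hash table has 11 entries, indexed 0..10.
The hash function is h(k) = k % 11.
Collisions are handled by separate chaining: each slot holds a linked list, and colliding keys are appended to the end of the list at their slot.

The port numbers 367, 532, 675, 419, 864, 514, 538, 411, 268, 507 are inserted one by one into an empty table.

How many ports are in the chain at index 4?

5

367 -> bucket 4
532 -> bucket 4 (collision)
675 -> bucket 4 (collision)
419 -> bucket 1
864 -> bucket 6
514 -> bucket 8
538 -> bucket 10
411 -> bucket 4 (collision)
268 -> bucket 4 (collision)
507 -> bucket 1 (collision)
Final buckets:
0: ∅
1: 419 -> 507
2: ∅
3: ∅
4: 367 -> 532 -> 675 -> 411 -> 268
5: ∅
6: 864
7: ∅
8: 514
9: ∅
10: 538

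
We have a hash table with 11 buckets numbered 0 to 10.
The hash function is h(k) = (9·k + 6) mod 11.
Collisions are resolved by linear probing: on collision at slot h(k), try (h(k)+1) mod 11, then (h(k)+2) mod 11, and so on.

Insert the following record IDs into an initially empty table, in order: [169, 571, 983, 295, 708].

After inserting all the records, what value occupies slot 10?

169: h=9 -> slot 9
571: h=8 -> slot 8
983: h=9, probe 9,10 -> slot 10
295: h=10, probe 10,0 -> slot 0
708: h=9, probe 9,10,0,1 -> slot 1
Table: [295, 708, _, _, _, _, _, _, 571, 169, 983]

983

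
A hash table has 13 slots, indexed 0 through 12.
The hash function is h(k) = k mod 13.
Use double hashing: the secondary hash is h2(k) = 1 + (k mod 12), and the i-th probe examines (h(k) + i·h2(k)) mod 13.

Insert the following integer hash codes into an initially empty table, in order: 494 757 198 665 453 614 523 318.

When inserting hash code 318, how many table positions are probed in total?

3

494: h=0 -> slot 0
757: h=3 -> slot 3
198: h=3, h2=7, probe 3,10 -> slot 10
665: h=2 -> slot 2
453: h=11 -> slot 11
614: h=3, h2=3, probe 3,6 -> slot 6
523: h=3, h2=8, probe 3,11,6,1 -> slot 1
318: h=6, h2=7, probe 6,0,7 -> slot 7
Table: [494, 523, 665, 757, _, _, 614, 318, _, _, 198, 453, _]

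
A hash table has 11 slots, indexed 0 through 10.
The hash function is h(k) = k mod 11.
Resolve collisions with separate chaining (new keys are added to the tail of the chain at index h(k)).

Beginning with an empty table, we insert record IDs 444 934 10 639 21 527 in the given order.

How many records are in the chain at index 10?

Insert 444: h=4, bucket 4 empty -> new chain.
Insert 934: h=10, bucket 10 empty -> new chain.
Insert 10: h=10, bucket 10 nonempty -> append to chain.
Insert 639: h=1, bucket 1 empty -> new chain.
Insert 21: h=10, bucket 10 nonempty -> append to chain.
Insert 527: h=10, bucket 10 nonempty -> append to chain.
Final buckets:
0: —
1: 639
2: —
3: —
4: 444
5: —
6: —
7: —
8: —
9: —
10: 934 -> 10 -> 21 -> 527

4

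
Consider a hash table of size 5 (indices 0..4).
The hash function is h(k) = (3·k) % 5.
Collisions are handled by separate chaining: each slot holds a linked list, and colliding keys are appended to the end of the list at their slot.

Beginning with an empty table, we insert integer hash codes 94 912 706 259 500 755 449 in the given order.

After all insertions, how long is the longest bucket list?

94 -> bucket 2
912 -> bucket 1
706 -> bucket 3
259 -> bucket 2 (collision)
500 -> bucket 0
755 -> bucket 0 (collision)
449 -> bucket 2 (collision)
Final buckets:
0: 500 -> 755
1: 912
2: 94 -> 259 -> 449
3: 706
4: -

3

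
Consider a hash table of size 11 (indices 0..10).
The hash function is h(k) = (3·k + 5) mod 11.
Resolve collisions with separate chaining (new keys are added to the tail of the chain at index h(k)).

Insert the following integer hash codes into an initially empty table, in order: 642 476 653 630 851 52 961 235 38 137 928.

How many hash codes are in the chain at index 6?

6

642 -> bucket 6
476 -> bucket 3
653 -> bucket 6 (collision)
630 -> bucket 3 (collision)
851 -> bucket 6 (collision)
52 -> bucket 7
961 -> bucket 6 (collision)
235 -> bucket 6 (collision)
38 -> bucket 9
137 -> bucket 9 (collision)
928 -> bucket 6 (collision)
Final buckets:
0: —
1: —
2: —
3: 476 -> 630
4: —
5: —
6: 642 -> 653 -> 851 -> 961 -> 235 -> 928
7: 52
8: —
9: 38 -> 137
10: —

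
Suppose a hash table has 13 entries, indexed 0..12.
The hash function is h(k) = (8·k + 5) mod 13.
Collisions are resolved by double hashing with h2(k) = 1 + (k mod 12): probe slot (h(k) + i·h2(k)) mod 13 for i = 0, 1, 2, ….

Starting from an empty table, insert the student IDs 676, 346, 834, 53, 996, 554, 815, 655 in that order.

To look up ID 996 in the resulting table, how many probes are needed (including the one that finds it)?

3

Insert 676: h=5, slot 5 empty → index 5.
Insert 346: h=4, slot 4 empty → index 4.
Insert 834: h=8, slot 8 empty → index 8.
Insert 53: h=0, slot 0 empty → index 0.
Insert 996: h=4, h2=1, slots 4,5 occupied → index 6.
Insert 554: h=4, h2=3, slot 4 occupied → index 7.
Insert 815: h=12, slot 12 empty → index 12.
Insert 655: h=6, h2=8, slot 6 occupied → index 1.
Table: [53, 655, ., ., 346, 676, 996, 554, 834, ., ., ., 815]
Lookup 996: h=4, h2=1, probe 4,5,6 → found at 6.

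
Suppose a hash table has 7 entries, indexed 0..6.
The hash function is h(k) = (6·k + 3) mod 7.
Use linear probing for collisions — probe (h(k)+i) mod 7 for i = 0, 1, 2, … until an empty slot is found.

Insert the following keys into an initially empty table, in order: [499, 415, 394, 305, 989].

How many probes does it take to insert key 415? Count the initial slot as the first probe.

2

Insert 499: h=1, slot 1 empty -> index 1.
Insert 415: h=1, slot 1 occupied -> index 2.
Insert 394: h=1, slots 1,2 occupied -> index 3.
Insert 305: h=6, slot 6 empty -> index 6.
Insert 989: h=1, slots 1,2,3 occupied -> index 4.
Table: [., 499, 415, 394, 989, ., 305]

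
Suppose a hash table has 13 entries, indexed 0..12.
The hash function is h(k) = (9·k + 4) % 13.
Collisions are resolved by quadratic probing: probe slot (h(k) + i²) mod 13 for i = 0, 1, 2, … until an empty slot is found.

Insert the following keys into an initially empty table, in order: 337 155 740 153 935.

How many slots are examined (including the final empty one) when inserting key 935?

337 hashes to 8; slot 8 is free → place at 8.
155 hashes to 8; 8 taken → place at 9.
740 hashes to 8; 8,9 taken → place at 12.
153 hashes to 3; slot 3 is free → place at 3.
935 hashes to 8; 8,9,12 taken → place at 4.
Table: [-, -, -, 153, 935, -, -, -, 337, 155, -, -, 740]

4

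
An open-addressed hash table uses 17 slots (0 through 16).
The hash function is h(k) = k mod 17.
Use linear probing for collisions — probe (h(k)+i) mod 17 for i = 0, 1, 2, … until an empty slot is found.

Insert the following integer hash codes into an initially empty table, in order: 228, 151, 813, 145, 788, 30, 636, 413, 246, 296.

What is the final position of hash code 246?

10

Insert 228: h=7, slot 7 empty -> index 7.
Insert 151: h=15, slot 15 empty -> index 15.
Insert 813: h=14, slot 14 empty -> index 14.
Insert 145: h=9, slot 9 empty -> index 9.
Insert 788: h=6, slot 6 empty -> index 6.
Insert 30: h=13, slot 13 empty -> index 13.
Insert 636: h=7, slot 7 occupied -> index 8.
Insert 413: h=5, slot 5 empty -> index 5.
Insert 246: h=8, slots 8,9 occupied -> index 10.
Insert 296: h=7, slots 7,8,9,10 occupied -> index 11.
Table: [∅, ∅, ∅, ∅, ∅, 413, 788, 228, 636, 145, 246, 296, ∅, 30, 813, 151, ∅]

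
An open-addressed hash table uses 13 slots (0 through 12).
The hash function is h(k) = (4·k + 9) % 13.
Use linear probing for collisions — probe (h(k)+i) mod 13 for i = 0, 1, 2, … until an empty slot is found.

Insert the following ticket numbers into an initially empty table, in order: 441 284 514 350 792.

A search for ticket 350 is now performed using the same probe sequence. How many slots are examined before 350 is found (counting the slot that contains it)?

441 hashes to 5; slot 5 is free => place at 5.
284 hashes to 1; slot 1 is free => place at 1.
514 hashes to 11; slot 11 is free => place at 11.
350 hashes to 5; 5 taken => place at 6.
792 hashes to 5; 5,6 taken => place at 7.
Table: [., 284, ., ., ., 441, 350, 792, ., ., ., 514, .]
Lookup 350: h=5, probe 5,6 → found at 6.

2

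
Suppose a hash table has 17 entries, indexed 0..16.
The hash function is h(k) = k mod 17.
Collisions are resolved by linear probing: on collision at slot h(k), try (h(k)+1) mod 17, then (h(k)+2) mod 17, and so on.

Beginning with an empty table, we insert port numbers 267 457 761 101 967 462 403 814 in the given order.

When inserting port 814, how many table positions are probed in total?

4

Insert 267: h=12, slot 12 empty -> index 12.
Insert 457: h=15, slot 15 empty -> index 15.
Insert 761: h=13, slot 13 empty -> index 13.
Insert 101: h=16, slot 16 empty -> index 16.
Insert 967: h=15, slots 15,16 occupied -> index 0.
Insert 462: h=3, slot 3 empty -> index 3.
Insert 403: h=12, slots 12,13 occupied -> index 14.
Insert 814: h=15, slots 15,16,0 occupied -> index 1.
Table: [967, 814, _, 462, _, _, _, _, _, _, _, _, 267, 761, 403, 457, 101]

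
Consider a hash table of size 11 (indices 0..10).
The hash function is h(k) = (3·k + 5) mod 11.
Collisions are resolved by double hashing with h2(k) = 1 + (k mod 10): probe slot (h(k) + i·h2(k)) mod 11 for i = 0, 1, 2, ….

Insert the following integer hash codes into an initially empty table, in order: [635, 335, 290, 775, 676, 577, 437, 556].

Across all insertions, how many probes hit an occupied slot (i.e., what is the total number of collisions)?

7

635: h=7 -> slot 7
335: h=9 -> slot 9
290: h=6 -> slot 6
775: h=9, h2=6, probe 9,4 -> slot 4
676: h=9, h2=7, probe 9,5 -> slot 5
577: h=9, h2=8, probe 9,6,3 -> slot 3
437: h=7, h2=8, probe 7,4,1 -> slot 1
556: h=1, h2=7, probe 1,8 -> slot 8
Table: [∅, 437, ∅, 577, 775, 676, 290, 635, 556, 335, ∅]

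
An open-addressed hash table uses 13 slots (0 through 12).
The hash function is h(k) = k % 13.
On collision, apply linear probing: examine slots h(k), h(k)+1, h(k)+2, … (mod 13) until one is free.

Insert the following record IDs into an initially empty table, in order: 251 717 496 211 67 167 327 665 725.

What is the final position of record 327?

251 hashes to 4; slot 4 is free → place at 4.
717 hashes to 2; slot 2 is free → place at 2.
496 hashes to 2; 2 taken → place at 3.
211 hashes to 3; 3,4 taken → place at 5.
67 hashes to 2; 2,3,4,5 taken → place at 6.
167 hashes to 11; slot 11 is free → place at 11.
327 hashes to 2; 2,3,4,5,6 taken → place at 7.
665 hashes to 2; 2,3,4,5,6,7 taken → place at 8.
725 hashes to 10; slot 10 is free → place at 10.
Table: [., ., 717, 496, 251, 211, 67, 327, 665, ., 725, 167, .]

7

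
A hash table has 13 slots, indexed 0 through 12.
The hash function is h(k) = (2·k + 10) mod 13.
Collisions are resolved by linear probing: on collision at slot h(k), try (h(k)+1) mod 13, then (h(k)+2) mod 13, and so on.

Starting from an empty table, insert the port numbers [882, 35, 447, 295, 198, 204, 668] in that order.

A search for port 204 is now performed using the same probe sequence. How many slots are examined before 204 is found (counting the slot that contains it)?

4

882: h=6 → slot 6
35: h=2 → slot 2
447: h=7 → slot 7
295: h=2, probe 2,3 → slot 3
198: h=3, probe 3,4 → slot 4
204: h=2, probe 2,3,4,5 → slot 5
668: h=7, probe 7,8 → slot 8
Table: [_, _, 35, 295, 198, 204, 882, 447, 668, _, _, _, _]
Lookup 204: h=2, probe 2,3,4,5 → found at 5.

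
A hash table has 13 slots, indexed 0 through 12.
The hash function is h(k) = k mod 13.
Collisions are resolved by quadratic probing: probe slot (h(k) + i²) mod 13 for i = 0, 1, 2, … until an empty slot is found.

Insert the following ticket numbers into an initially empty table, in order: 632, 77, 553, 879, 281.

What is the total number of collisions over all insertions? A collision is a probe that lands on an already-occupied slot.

4

Insert 632: h=8, slot 8 empty => index 8.
Insert 77: h=12, slot 12 empty => index 12.
Insert 553: h=7, slot 7 empty => index 7.
Insert 879: h=8, slot 8 occupied => index 9.
Insert 281: h=8, slots 8,9,12 occupied => index 4.
Table: [_, _, _, _, 281, _, _, 553, 632, 879, _, _, 77]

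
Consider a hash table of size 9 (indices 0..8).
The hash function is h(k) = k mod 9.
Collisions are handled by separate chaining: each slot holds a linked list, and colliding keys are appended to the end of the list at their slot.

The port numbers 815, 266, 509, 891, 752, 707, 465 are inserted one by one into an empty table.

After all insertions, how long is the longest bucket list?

815 → bucket 5
266 → bucket 5 (collision)
509 → bucket 5 (collision)
891 → bucket 0
752 → bucket 5 (collision)
707 → bucket 5 (collision)
465 → bucket 6
Final buckets:
0: 891
1: —
2: —
3: —
4: —
5: 815 -> 266 -> 509 -> 752 -> 707
6: 465
7: —
8: —

5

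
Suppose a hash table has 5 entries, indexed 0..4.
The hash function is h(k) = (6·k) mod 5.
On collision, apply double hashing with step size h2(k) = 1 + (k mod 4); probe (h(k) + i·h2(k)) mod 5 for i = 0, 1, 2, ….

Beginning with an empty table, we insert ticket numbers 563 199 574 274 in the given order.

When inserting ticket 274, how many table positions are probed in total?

Insert 563: h=3, slot 3 empty -> index 3.
Insert 199: h=4, slot 4 empty -> index 4.
Insert 574: h=4, h2=3, slot 4 occupied -> index 2.
Insert 274: h=4, h2=3, slots 4,2 occupied -> index 0.
Table: [274, ∅, 574, 563, 199]

3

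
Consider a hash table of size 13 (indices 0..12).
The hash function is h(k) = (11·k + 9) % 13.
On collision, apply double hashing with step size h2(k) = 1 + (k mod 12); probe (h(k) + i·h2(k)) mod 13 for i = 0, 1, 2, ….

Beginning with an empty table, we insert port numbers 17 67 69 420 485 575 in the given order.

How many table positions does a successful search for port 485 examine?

17: h=1 => slot 1
67: h=5 => slot 5
69: h=1, h2=10, probe 1,11 => slot 11
420: h=1, h2=1, probe 1,2 => slot 2
485: h=1, h2=6, probe 1,7 => slot 7
575: h=3 => slot 3
Table: [—, 17, 420, 575, —, 67, —, 485, —, —, —, 69, —]
Lookup 485: h=1, h2=6, probe 1,7 → found at 7.

2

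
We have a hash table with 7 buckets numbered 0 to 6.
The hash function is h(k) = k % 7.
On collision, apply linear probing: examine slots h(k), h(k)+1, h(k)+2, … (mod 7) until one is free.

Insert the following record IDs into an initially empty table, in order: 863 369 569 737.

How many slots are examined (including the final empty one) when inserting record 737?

Insert 863: h=2, slot 2 empty => index 2.
Insert 369: h=5, slot 5 empty => index 5.
Insert 569: h=2, slot 2 occupied => index 3.
Insert 737: h=2, slots 2,3 occupied => index 4.
Table: [_, _, 863, 569, 737, 369, _]

3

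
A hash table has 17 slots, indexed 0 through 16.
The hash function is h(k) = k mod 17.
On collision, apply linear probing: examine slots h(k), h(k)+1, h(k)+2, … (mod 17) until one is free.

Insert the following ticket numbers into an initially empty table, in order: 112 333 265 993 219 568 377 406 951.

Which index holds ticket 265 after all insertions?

12

112 hashes to 10; slot 10 is free → place at 10.
333 hashes to 10; 10 taken → place at 11.
265 hashes to 10; 10,11 taken → place at 12.
993 hashes to 7; slot 7 is free → place at 7.
219 hashes to 15; slot 15 is free → place at 15.
568 hashes to 7; 7 taken → place at 8.
377 hashes to 3; slot 3 is free → place at 3.
406 hashes to 15; 15 taken → place at 16.
951 hashes to 16; 16 taken → place at 0.
Table: [951, _, _, 377, _, _, _, 993, 568, _, 112, 333, 265, _, _, 219, 406]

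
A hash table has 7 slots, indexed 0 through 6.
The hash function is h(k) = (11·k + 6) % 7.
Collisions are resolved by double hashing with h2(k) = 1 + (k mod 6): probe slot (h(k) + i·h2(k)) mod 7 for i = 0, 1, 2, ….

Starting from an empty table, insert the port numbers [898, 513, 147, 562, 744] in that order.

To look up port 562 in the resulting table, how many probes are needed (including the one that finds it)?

898: h=0 → slot 0
513: h=0, h2=4, probe 0,4 → slot 4
147: h=6 → slot 6
562: h=0, h2=5, probe 0,5 → slot 5
744: h=0, h2=1, probe 0,1 → slot 1
Table: [898, 744, -, -, 513, 562, 147]
Lookup 562: h=0, h2=5, probe 0,5 → found at 5.

2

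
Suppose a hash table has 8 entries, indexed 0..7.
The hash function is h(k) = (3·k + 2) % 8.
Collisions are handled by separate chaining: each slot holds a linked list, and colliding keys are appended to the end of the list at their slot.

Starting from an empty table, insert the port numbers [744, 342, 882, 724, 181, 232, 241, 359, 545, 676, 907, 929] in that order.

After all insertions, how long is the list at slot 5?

744 -> bucket 2
342 -> bucket 4
882 -> bucket 0
724 -> bucket 6
181 -> bucket 1
232 -> bucket 2 (collision)
241 -> bucket 5
359 -> bucket 7
545 -> bucket 5 (collision)
676 -> bucket 6 (collision)
907 -> bucket 3
929 -> bucket 5 (collision)
Final buckets:
0: 882
1: 181
2: 744 -> 232
3: 907
4: 342
5: 241 -> 545 -> 929
6: 724 -> 676
7: 359

3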